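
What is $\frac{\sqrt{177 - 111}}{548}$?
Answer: $\frac{\sqrt{66}}{548} \approx 0.014825$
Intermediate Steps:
$\frac{\sqrt{177 - 111}}{548} = \sqrt{66} \cdot \frac{1}{548} = \frac{\sqrt{66}}{548}$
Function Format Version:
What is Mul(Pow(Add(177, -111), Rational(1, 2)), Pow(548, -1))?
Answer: Mul(Rational(1, 548), Pow(66, Rational(1, 2))) ≈ 0.014825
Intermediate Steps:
Mul(Pow(Add(177, -111), Rational(1, 2)), Pow(548, -1)) = Mul(Pow(66, Rational(1, 2)), Rational(1, 548)) = Mul(Rational(1, 548), Pow(66, Rational(1, 2)))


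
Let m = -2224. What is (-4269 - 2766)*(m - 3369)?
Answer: 39346755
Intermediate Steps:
(-4269 - 2766)*(m - 3369) = (-4269 - 2766)*(-2224 - 3369) = -7035*(-5593) = 39346755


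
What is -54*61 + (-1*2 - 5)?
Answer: -3301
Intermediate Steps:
-54*61 + (-1*2 - 5) = -3294 + (-2 - 5) = -3294 - 7 = -3301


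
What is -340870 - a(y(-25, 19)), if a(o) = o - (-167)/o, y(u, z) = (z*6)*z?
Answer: -743016143/2166 ≈ -3.4304e+5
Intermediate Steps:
y(u, z) = 6*z**2 (y(u, z) = (6*z)*z = 6*z**2)
a(o) = o + 167/o
-340870 - a(y(-25, 19)) = -340870 - (6*19**2 + 167/((6*19**2))) = -340870 - (6*361 + 167/((6*361))) = -340870 - (2166 + 167/2166) = -340870 - 1*4691723/2166 = -340870 - 4691723/2166 = -743016143/2166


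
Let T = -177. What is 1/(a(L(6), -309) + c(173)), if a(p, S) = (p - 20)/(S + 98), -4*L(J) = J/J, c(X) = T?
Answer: -844/149307 ≈ -0.0056528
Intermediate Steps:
c(X) = -177
L(J) = -¼ (L(J) = -J/(4*J) = -¼*1 = -¼)
a(p, S) = (-20 + p)/(98 + S)
1/(a(L(6), -309) + c(173)) = 1/((-20 - ¼)/(98 - 309) - 177) = 1/(-81/4/(-211) - 177) = 1/(-1/211*(-81/4) - 177) = 1/(81/844 - 177) = 1/(-149307/844) = -844/149307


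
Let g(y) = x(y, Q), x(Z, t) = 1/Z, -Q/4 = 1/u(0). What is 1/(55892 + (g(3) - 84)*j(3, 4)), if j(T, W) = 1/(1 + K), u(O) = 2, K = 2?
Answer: 9/502777 ≈ 1.7901e-5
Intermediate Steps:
j(T, W) = ⅓ (j(T, W) = 1/(1 + 2) = 1/3 = ⅓)
Q = -2 (Q = -4/2 = -4*½ = -2)
g(y) = 1/y
1/(55892 + (g(3) - 84)*j(3, 4)) = 1/(55892 + (1/3 - 84)*(⅓)) = 1/(55892 + (⅓ - 84)*(⅓)) = 1/(55892 - 251/3*⅓) = 1/(55892 - 251/9) = 1/(502777/9) = 9/502777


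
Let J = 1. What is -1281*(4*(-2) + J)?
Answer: 8967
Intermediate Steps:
-1281*(4*(-2) + J) = -1281*(4*(-2) + 1) = -1281*(-8 + 1) = -1281*(-7) = 8967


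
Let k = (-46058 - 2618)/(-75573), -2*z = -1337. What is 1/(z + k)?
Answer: 151146/101138453 ≈ 0.0014944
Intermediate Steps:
z = 1337/2 (z = -½*(-1337) = 1337/2 ≈ 668.50)
k = 48676/75573 (k = -48676*(-1/75573) = 48676/75573 ≈ 0.64409)
1/(z + k) = 1/(1337/2 + 48676/75573) = 1/(101138453/151146) = 151146/101138453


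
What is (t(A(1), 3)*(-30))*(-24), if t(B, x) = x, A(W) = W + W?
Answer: 2160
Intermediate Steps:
A(W) = 2*W
(t(A(1), 3)*(-30))*(-24) = (3*(-30))*(-24) = -90*(-24) = 2160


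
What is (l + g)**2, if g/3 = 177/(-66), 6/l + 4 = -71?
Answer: 19971961/302500 ≈ 66.023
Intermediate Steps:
l = -2/25 (l = 6/(-4 - 71) = 6/(-75) = 6*(-1/75) = -2/25 ≈ -0.080000)
g = -177/22 (g = 3*(177/(-66)) = 3*(177*(-1/66)) = 3*(-59/22) = -177/22 ≈ -8.0455)
(l + g)**2 = (-2/25 - 177/22)**2 = (-4469/550)**2 = 19971961/302500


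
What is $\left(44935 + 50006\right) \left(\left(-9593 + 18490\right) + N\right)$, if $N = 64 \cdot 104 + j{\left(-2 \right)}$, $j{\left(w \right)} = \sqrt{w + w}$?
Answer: $1476617373 + 189882 i \approx 1.4766 \cdot 10^{9} + 1.8988 \cdot 10^{5} i$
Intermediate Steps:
$j{\left(w \right)} = \sqrt{2} \sqrt{w}$ ($j{\left(w \right)} = \sqrt{2 w} = \sqrt{2} \sqrt{w}$)
$N = 6656 + 2 i$ ($N = 64 \cdot 104 + \sqrt{2} \sqrt{-2} = 6656 + \sqrt{2} i \sqrt{2} = 6656 + 2 i \approx 6656.0 + 2.0 i$)
$\left(44935 + 50006\right) \left(\left(-9593 + 18490\right) + N\right) = \left(44935 + 50006\right) \left(\left(-9593 + 18490\right) + \left(6656 + 2 i\right)\right) = 94941 \left(8897 + \left(6656 + 2 i\right)\right) = 94941 \left(15553 + 2 i\right) = 1476617373 + 189882 i$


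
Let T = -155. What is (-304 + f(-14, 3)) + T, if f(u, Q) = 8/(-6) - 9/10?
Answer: -13837/30 ≈ -461.23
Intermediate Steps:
f(u, Q) = -67/30 (f(u, Q) = 8*(-1/6) - 9*1/10 = -4/3 - 9/10 = -67/30)
(-304 + f(-14, 3)) + T = (-304 - 67/30) - 155 = -9187/30 - 155 = -13837/30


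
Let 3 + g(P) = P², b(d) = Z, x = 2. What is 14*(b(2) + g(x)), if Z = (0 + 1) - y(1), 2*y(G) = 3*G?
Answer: 7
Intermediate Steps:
y(G) = 3*G/2 (y(G) = (3*G)/2 = 3*G/2)
Z = -½ (Z = (0 + 1) - 3/2 = 1 - 1*3/2 = 1 - 3/2 = -½ ≈ -0.50000)
b(d) = -½
g(P) = -3 + P²
14*(b(2) + g(x)) = 14*(-½ + (-3 + 2²)) = 14*(-½ + (-3 + 4)) = 14*(-½ + 1) = 14*(½) = 7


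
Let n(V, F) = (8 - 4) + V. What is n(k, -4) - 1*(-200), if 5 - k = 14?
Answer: 195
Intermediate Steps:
k = -9 (k = 5 - 1*14 = 5 - 14 = -9)
n(V, F) = 4 + V
n(k, -4) - 1*(-200) = (4 - 9) - 1*(-200) = -5 + 200 = 195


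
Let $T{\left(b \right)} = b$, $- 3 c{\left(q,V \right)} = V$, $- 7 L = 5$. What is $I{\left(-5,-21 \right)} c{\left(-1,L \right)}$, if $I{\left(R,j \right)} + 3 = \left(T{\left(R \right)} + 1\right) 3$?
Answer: $- \frac{25}{7} \approx -3.5714$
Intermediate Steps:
$L = - \frac{5}{7}$ ($L = \left(- \frac{1}{7}\right) 5 = - \frac{5}{7} \approx -0.71429$)
$c{\left(q,V \right)} = - \frac{V}{3}$
$I{\left(R,j \right)} = 3 R$ ($I{\left(R,j \right)} = -3 + \left(R + 1\right) 3 = -3 + \left(1 + R\right) 3 = -3 + \left(3 + 3 R\right) = 3 R$)
$I{\left(-5,-21 \right)} c{\left(-1,L \right)} = 3 \left(-5\right) \left(\left(- \frac{1}{3}\right) \left(- \frac{5}{7}\right)\right) = \left(-15\right) \frac{5}{21} = - \frac{25}{7}$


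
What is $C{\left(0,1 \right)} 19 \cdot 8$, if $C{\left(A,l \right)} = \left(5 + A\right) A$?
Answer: $0$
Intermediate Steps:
$C{\left(A,l \right)} = A \left(5 + A\right)$
$C{\left(0,1 \right)} 19 \cdot 8 = 0 \left(5 + 0\right) 19 \cdot 8 = 0 \cdot 5 \cdot 19 \cdot 8 = 0 \cdot 19 \cdot 8 = 0 \cdot 8 = 0$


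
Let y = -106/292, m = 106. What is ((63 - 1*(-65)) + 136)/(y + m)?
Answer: 12848/5141 ≈ 2.4991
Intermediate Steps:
y = -53/146 (y = -106*1/292 = -53/146 ≈ -0.36301)
((63 - 1*(-65)) + 136)/(y + m) = ((63 - 1*(-65)) + 136)/(-53/146 + 106) = ((63 + 65) + 136)/(15423/146) = (128 + 136)*(146/15423) = 264*(146/15423) = 12848/5141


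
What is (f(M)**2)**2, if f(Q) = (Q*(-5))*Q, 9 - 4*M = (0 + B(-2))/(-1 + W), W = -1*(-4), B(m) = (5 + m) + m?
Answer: 509831700625/1679616 ≈ 3.0354e+5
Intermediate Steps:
B(m) = 5 + 2*m
W = 4
M = 13/6 (M = 9/4 - (0 + (5 + 2*(-2)))/(4*(-1 + 4)) = 9/4 - (0 + (5 - 4))/(4*3) = 9/4 - (0 + 1)/(4*3) = 9/4 - 1/(4*3) = 9/4 - 1/4*1/3 = 9/4 - 1/12 = 13/6 ≈ 2.1667)
f(Q) = -5*Q**2 (f(Q) = (-5*Q)*Q = -5*Q**2)
(f(M)**2)**2 = ((-5*(13/6)**2)**2)**2 = ((-5*169/36)**2)**2 = ((-845/36)**2)**2 = (714025/1296)**2 = 509831700625/1679616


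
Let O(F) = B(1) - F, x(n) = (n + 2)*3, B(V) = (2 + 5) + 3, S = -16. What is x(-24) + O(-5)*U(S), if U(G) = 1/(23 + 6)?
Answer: -1899/29 ≈ -65.483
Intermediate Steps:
B(V) = 10 (B(V) = 7 + 3 = 10)
x(n) = 6 + 3*n (x(n) = (2 + n)*3 = 6 + 3*n)
U(G) = 1/29
O(F) = 10 - F
x(-24) + O(-5)*U(S) = (6 + 3*(-24)) + (10 - 1*(-5))*(1/29) = (6 - 72) + (10 + 5)*(1/29) = -66 + 15*(1/29) = -66 + 15/29 = -1899/29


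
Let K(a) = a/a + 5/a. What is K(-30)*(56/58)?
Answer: 70/87 ≈ 0.80460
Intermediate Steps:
K(a) = 1 + 5/a
K(-30)*(56/58) = ((5 - 30)/(-30))*(56/58) = (-1/30*(-25))*(56*(1/58)) = (⅚)*(28/29) = 70/87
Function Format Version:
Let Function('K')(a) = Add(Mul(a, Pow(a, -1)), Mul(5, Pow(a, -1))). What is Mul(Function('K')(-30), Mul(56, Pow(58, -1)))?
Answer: Rational(70, 87) ≈ 0.80460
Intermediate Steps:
Function('K')(a) = Add(1, Mul(5, Pow(a, -1)))
Mul(Function('K')(-30), Mul(56, Pow(58, -1))) = Mul(Mul(Pow(-30, -1), Add(5, -30)), Mul(56, Pow(58, -1))) = Mul(Mul(Rational(-1, 30), -25), Mul(56, Rational(1, 58))) = Mul(Rational(5, 6), Rational(28, 29)) = Rational(70, 87)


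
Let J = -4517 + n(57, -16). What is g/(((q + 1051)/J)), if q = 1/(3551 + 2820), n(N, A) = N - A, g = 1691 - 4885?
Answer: 45215420228/3347961 ≈ 13505.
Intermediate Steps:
g = -3194
q = 1/6371 ≈ 0.00015696
J = -4444 (J = -4517 + (57 - 1*(-16)) = -4517 + (57 + 16) = -4517 + 73 = -4444)
g/(((q + 1051)/J)) = -3194*(-4444/(1/6371 + 1051)) = -3194/((6695922/6371)*(-1/4444)) = -3194/(-3347961/14156362) = -3194*(-14156362/3347961) = 45215420228/3347961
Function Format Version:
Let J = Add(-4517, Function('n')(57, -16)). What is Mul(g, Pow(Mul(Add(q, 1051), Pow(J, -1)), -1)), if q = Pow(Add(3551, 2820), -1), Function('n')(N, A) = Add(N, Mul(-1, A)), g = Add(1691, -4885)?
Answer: Rational(45215420228, 3347961) ≈ 13505.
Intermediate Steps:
g = -3194
q = Rational(1, 6371) (q = Pow(6371, -1) = Rational(1, 6371) ≈ 0.00015696)
J = -4444 (J = Add(-4517, Add(57, Mul(-1, -16))) = Add(-4517, Add(57, 16)) = Add(-4517, 73) = -4444)
Mul(g, Pow(Mul(Add(q, 1051), Pow(J, -1)), -1)) = Mul(-3194, Pow(Mul(Add(Rational(1, 6371), 1051), Pow(-4444, -1)), -1)) = Mul(-3194, Pow(Mul(Rational(6695922, 6371), Rational(-1, 4444)), -1)) = Mul(-3194, Pow(Rational(-3347961, 14156362), -1)) = Mul(-3194, Rational(-14156362, 3347961)) = Rational(45215420228, 3347961)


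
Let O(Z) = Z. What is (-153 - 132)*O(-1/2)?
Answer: 285/2 ≈ 142.50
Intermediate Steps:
(-153 - 132)*O(-1/2) = (-153 - 132)*(-1/2) = -(-285)/2 = -285*(-1/2) = 285/2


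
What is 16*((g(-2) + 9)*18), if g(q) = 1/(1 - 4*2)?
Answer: 17856/7 ≈ 2550.9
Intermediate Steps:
g(q) = -⅐ (g(q) = 1/(1 - 8) = 1/(-7) = -⅐)
16*((g(-2) + 9)*18) = 16*((-⅐ + 9)*18) = 16*((62/7)*18) = 16*(1116/7) = 17856/7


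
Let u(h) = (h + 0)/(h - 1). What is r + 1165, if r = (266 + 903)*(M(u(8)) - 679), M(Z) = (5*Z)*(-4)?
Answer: -819306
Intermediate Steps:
u(h) = h/(-1 + h)
M(Z) = -20*Z
r = -820471 (r = (266 + 903)*(-160/(-1 + 8) - 679) = 1169*(-160/7 - 679) = 1169*(-4913/7) = -820471)
r + 1165 = -820471 + 1165 = -819306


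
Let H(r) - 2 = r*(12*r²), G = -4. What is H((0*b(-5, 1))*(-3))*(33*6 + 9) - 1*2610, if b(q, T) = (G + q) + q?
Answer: -2196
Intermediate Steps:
b(q, T) = -4 + 2*q (b(q, T) = (-4 + q) + q = -4 + 2*q)
H(r) = 2 + 12*r³ (H(r) = 2 + r*(12*r²) = 2 + 12*r³)
H((0*b(-5, 1))*(-3))*(33*6 + 9) - 1*2610 = (2 + 12*((0*(-4 + 2*(-5)))*(-3))³)*(33*6 + 9) - 1*2610 = (2 + 12*((0*(-4 - 10))*(-3))³)*(198 + 9) - 2610 = (2 + 12*((0*(-14))*(-3))³)*207 - 2610 = (2 + 12*(0*(-3))³)*207 - 2610 = (2 + 12*0³)*207 - 2610 = (2 + 12*0)*207 - 2610 = (2 + 0)*207 - 2610 = 2*207 - 2610 = 414 - 2610 = -2196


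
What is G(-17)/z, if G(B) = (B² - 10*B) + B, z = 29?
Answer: 442/29 ≈ 15.241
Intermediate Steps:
G(B) = B² - 9*B
G(-17)/z = (-17*(-9 - 17))/29 = (-17*(-26))/29 = (1/29)*442 = 442/29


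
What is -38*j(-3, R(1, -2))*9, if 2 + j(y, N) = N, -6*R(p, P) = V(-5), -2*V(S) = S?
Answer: 1653/2 ≈ 826.50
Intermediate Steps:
V(S) = -S/2
R(p, P) = -5/12 (R(p, P) = -(-1)*(-5)/12 = -⅙*5/2 = -5/12)
j(y, N) = -2 + N
-38*j(-3, R(1, -2))*9 = -38*(-2 - 5/12)*9 = -38*(-29/12)*9 = (551/6)*9 = 1653/2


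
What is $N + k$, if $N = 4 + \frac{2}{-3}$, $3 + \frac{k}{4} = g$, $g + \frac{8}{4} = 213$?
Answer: $\frac{2506}{3} \approx 835.33$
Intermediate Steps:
$g = 211$ ($g = -2 + 213 = 211$)
$k = 832$ ($k = -12 + 4 \cdot 211 = -12 + 844 = 832$)
$N = \frac{10}{3}$ ($N = 4 + 2 \left(- \frac{1}{3}\right) = 4 - \frac{2}{3} = \frac{10}{3} \approx 3.3333$)
$N + k = \frac{10}{3} + 832 = \frac{2506}{3}$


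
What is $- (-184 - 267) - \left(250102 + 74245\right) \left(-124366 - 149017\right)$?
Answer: $88670956352$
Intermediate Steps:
$- (-184 - 267) - \left(250102 + 74245\right) \left(-124366 - 149017\right) = \left(-1\right) \left(-451\right) - 324347 \left(-273383\right) = 451 - -88670955901 = 451 + 88670955901 = 88670956352$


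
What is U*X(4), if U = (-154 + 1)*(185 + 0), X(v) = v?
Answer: -113220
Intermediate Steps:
U = -28305 (U = -153*185 = -28305)
U*X(4) = -28305*4 = -113220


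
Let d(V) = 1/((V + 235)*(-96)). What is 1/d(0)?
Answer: -22560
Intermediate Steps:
d(V) = -1/(96*(235 + V)) (d(V) = -1/96/(235 + V) = -1/(96*(235 + V)))
1/d(0) = 1/(-1/(22560 + 96*0)) = 1/(-1/(22560 + 0)) = 1/(-1/22560) = -22560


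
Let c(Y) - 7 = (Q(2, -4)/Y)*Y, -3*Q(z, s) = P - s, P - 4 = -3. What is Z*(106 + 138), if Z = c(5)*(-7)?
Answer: -27328/3 ≈ -9109.3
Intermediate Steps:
P = 1 (P = 4 - 3 = 1)
Q(z, s) = -⅓ + s/3 (Q(z, s) = -(1 - s)/3 = -⅓ + s/3)
c(Y) = 16/3 (c(Y) = 7 + ((-⅓ + (⅓)*(-4))/Y)*Y = 7 + ((-⅓ - 4/3)/Y)*Y = 7 + (-5/(3*Y))*Y = 7 - 5/3 = 16/3)
Z = -112/3 (Z = (16/3)*(-7) = -112/3 ≈ -37.333)
Z*(106 + 138) = -112*(106 + 138)/3 = -112/3*244 = -27328/3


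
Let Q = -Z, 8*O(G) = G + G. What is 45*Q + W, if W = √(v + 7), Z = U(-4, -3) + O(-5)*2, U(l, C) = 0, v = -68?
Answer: 225/2 + I*√61 ≈ 112.5 + 7.8102*I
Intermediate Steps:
O(G) = G/4 (O(G) = (G + G)/8 = (2*G)/8 = G/4)
Z = -5/2 (Z = 0 + ((¼)*(-5))*2 = 0 - 5/4*2 = 0 - 5/2 = -5/2 ≈ -2.5000)
W = I*√61 (W = √(-68 + 7) = √(-61) = I*√61 ≈ 7.8102*I)
Q = 5/2 (Q = -1*(-5/2) = 5/2 ≈ 2.5000)
45*Q + W = 45*(5/2) + I*√61 = 225/2 + I*√61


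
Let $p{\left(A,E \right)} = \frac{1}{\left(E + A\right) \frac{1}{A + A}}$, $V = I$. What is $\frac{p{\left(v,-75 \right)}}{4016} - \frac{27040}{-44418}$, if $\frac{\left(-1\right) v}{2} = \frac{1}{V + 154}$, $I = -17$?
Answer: $\frac{139500842369}{229154860572} \approx 0.60876$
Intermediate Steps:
$V = -17$
$v = - \frac{2}{137}$ ($v = - \frac{2}{-17 + 154} = - \frac{2}{137} \approx -0.014599$)
$p{\left(A,E \right)} = \frac{2 A}{A + E}$ ($p{\left(A,E \right)} = \frac{1}{\left(A + E\right) \frac{1}{2 A}} = \frac{1}{\frac{1}{2} \frac{1}{A} \left(A + E\right)} = \frac{2 A}{A + E}$)
$\frac{p{\left(v,-75 \right)}}{4016} - \frac{27040}{-44418} = \frac{2 \left(- \frac{2}{137}\right) \frac{1}{- \frac{2}{137} - 75}}{4016} - \frac{27040}{-44418} = 2 \left(- \frac{2}{137}\right) \frac{1}{- \frac{10277}{137}} \cdot \frac{1}{4016} - - \frac{13520}{22209} = 2 \left(- \frac{2}{137}\right) \left(- \frac{137}{10277}\right) \frac{1}{4016} + \frac{13520}{22209} = \frac{4}{10277} \cdot \frac{1}{4016} + \frac{13520}{22209} = \frac{1}{10318108} + \frac{13520}{22209} = \frac{139500842369}{229154860572}$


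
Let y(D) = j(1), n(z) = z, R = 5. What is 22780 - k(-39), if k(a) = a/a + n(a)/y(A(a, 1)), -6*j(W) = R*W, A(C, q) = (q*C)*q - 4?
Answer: 113661/5 ≈ 22732.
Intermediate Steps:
A(C, q) = -4 + C*q² (A(C, q) = (C*q)*q - 4 = C*q² - 4 = -4 + C*q²)
j(W) = -5*W/6
y(D) = -⅚ (y(D) = -⅚*1 = -⅚)
k(a) = 1 - 6*a/5 (k(a) = a/a + a/(-⅚) = 1 + a*(-6/5) = 1 - 6*a/5)
22780 - k(-39) = 22780 - (1 - 6/5*(-39)) = 22780 - (1 + 234/5) = 22780 - 1*239/5 = 22780 - 239/5 = 113661/5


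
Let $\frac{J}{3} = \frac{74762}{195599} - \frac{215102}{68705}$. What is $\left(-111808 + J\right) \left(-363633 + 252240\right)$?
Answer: $\frac{167385479650607295432}{13438629295} \approx 1.2456 \cdot 10^{10}$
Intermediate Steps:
$J = - \frac{110811638664}{13438629295}$ ($J = 3 \left(\frac{74762}{195599} - \frac{215102}{68705}\right) = 3 \left(- \frac{36937212888}{13438629295}\right) = - \frac{110811638664}{13438629295} \approx -8.2458$)
$\left(-111808 + J\right) \left(-363633 + 252240\right) = \left(-111808 - \frac{110811638664}{13438629295}\right) \left(-363633 + 252240\right) = \left(- \frac{1502657075854024}{13438629295}\right) \left(-111393\right) = \frac{167385479650607295432}{13438629295}$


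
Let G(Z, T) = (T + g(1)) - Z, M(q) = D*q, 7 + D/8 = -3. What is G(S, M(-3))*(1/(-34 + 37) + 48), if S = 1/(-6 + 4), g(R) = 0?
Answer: 69745/6 ≈ 11624.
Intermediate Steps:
D = -80 (D = -56 + 8*(-3) = -56 - 24 = -80)
S = -½ (S = 1/(-2) = -½ ≈ -0.50000)
M(q) = -80*q
G(Z, T) = T - Z (G(Z, T) = (T + 0) - Z = T - Z)
G(S, M(-3))*(1/(-34 + 37) + 48) = (-80*(-3) - 1*(-½))*(1/(-34 + 37) + 48) = (240 + ½)*(1/3 + 48) = 481*(⅓ + 48)/2 = (481/2)*(145/3) = 69745/6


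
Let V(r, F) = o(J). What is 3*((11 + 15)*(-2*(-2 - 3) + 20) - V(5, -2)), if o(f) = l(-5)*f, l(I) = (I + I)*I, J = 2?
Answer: 2040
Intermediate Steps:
l(I) = 2*I² (l(I) = (2*I)*I = 2*I²)
o(f) = 50*f (o(f) = (2*(-5)²)*f = (2*25)*f = 50*f)
V(r, F) = 100 (V(r, F) = 50*2 = 100)
3*((11 + 15)*(-2*(-2 - 3) + 20) - V(5, -2)) = 3*((11 + 15)*(-2*(-2 - 3) + 20) - 1*100) = 3*(26*(-2*(-5) + 20) - 100) = 3*(26*(10 + 20) - 100) = 3*(26*30 - 100) = 3*(780 - 100) = 3*680 = 2040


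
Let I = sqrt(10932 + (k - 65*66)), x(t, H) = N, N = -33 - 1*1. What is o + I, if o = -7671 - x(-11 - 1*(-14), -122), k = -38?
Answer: -7637 + 2*sqrt(1651) ≈ -7555.7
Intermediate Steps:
N = -34 (N = -33 - 1 = -34)
x(t, H) = -34
o = -7637 (o = -7671 - 1*(-34) = -7671 + 34 = -7637)
I = 2*sqrt(1651) (I = sqrt(10932 + (-38 - 65*66)) = sqrt(10932 + (-38 - 4290)) = sqrt(10932 - 4328) = sqrt(6604) = 2*sqrt(1651) ≈ 81.265)
o + I = -7637 + 2*sqrt(1651)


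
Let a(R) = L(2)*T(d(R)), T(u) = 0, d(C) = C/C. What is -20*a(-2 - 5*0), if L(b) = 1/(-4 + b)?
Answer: 0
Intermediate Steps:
d(C) = 1
a(R) = 0 (a(R) = 0/(-4 + 2) = 0/(-2) = -1/2*0 = 0)
-20*a(-2 - 5*0) = -20*0 = 0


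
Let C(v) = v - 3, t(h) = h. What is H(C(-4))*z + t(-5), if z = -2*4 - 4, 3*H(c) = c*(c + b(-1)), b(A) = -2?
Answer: -257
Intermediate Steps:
C(v) = -3 + v
H(c) = c*(-2 + c)/3 (H(c) = (c*(c - 2))/3 = (c*(-2 + c))/3 = c*(-2 + c)/3)
z = -12 (z = -8 - 4 = -12)
H(C(-4))*z + t(-5) = ((-3 - 4)*(-2 + (-3 - 4))/3)*(-12) - 5 = ((⅓)*(-7)*(-2 - 7))*(-12) - 5 = ((⅓)*(-7)*(-9))*(-12) - 5 = 21*(-12) - 5 = -252 - 5 = -257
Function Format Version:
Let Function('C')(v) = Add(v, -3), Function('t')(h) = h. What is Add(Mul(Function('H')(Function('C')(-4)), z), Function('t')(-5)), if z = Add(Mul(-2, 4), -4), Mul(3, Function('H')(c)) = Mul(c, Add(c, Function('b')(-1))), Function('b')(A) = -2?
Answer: -257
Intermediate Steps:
Function('C')(v) = Add(-3, v)
Function('H')(c) = Mul(Rational(1, 3), c, Add(-2, c)) (Function('H')(c) = Mul(Rational(1, 3), Mul(c, Add(c, -2))) = Mul(Rational(1, 3), Mul(c, Add(-2, c))) = Mul(Rational(1, 3), c, Add(-2, c)))
z = -12 (z = Add(-8, -4) = -12)
Add(Mul(Function('H')(Function('C')(-4)), z), Function('t')(-5)) = Add(Mul(Mul(Rational(1, 3), Add(-3, -4), Add(-2, Add(-3, -4))), -12), -5) = Add(Mul(Mul(Rational(1, 3), -7, Add(-2, -7)), -12), -5) = Add(Mul(Mul(Rational(1, 3), -7, -9), -12), -5) = Add(Mul(21, -12), -5) = Add(-252, -5) = -257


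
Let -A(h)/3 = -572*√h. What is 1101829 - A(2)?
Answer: 1101829 - 1716*√2 ≈ 1.0994e+6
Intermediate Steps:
A(h) = 1716*√h (A(h) = -(-1716)*√h = 1716*√h)
1101829 - A(2) = 1101829 - 1716*√2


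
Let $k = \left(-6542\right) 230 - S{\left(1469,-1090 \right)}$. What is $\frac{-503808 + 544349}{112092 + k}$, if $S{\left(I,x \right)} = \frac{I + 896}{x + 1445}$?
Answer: $- \frac{2878411}{98872801} \approx -0.029112$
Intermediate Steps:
$S{\left(I,x \right)} = \frac{896 + I}{1445 + x}$
$k = - \frac{106831333}{71}$ ($k = \left(-6542\right) 230 - \frac{896 + 1469}{1445 - 1090} = -1504660 - \frac{1}{355} \cdot 2365 = -1504660 - \frac{473}{71} = - \frac{106831333}{71} \approx -1.5047 \cdot 10^{6}$)
$\frac{-503808 + 544349}{112092 + k} = \frac{-503808 + 544349}{112092 - \frac{106831333}{71}} = \frac{40541}{- \frac{98872801}{71}} = 40541 \left(- \frac{71}{98872801}\right) = - \frac{2878411}{98872801}$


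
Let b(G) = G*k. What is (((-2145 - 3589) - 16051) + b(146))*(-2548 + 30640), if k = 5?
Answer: -591477060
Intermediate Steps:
b(G) = 5*G (b(G) = G*5 = 5*G)
(((-2145 - 3589) - 16051) + b(146))*(-2548 + 30640) = (((-2145 - 3589) - 16051) + 5*146)*(-2548 + 30640) = ((-5734 - 16051) + 730)*28092 = (-21785 + 730)*28092 = -21055*28092 = -591477060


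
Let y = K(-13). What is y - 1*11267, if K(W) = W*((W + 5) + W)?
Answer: -10994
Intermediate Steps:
K(W) = W*(5 + 2*W) (K(W) = W*((5 + W) + W) = W*(5 + 2*W))
y = 273 (y = -13*(5 + 2*(-13)) = -13*(5 - 26) = -13*(-21) = 273)
y - 1*11267 = 273 - 1*11267 = 273 - 11267 = -10994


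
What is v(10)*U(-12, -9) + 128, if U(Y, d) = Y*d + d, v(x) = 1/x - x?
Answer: -8521/10 ≈ -852.10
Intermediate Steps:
U(Y, d) = d + Y*d
v(10)*U(-12, -9) + 128 = (1/10 - 1*10)*(-9*(1 - 12)) + 128 = (⅒ - 10)*(-9*(-11)) + 128 = -99/10*99 + 128 = -9801/10 + 128 = -8521/10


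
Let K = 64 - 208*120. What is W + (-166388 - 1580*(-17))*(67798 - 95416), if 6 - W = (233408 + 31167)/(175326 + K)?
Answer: 115935928897745/30086 ≈ 3.8535e+9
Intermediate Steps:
K = -24896 (K = 64 - 24960 = -24896)
W = 127601/30086 (W = 6 - (233408 + 31167)/(175326 - 24896) = 6 - 264575/150430 = 6 - 1*52915/30086 = 6 - 52915/30086 = 127601/30086 ≈ 4.2412)
W + (-166388 - 1580*(-17))*(67798 - 95416) = 127601/30086 + (-166388 - 1580*(-17))*(67798 - 95416) = 127601/30086 + (-166388 + 26860)*(-27618) = 127601/30086 - 139528*(-27618) = 127601/30086 + 3853484304 = 115935928897745/30086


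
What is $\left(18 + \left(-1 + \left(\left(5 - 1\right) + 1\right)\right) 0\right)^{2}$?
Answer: $324$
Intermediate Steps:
$\left(18 + \left(-1 + \left(\left(5 - 1\right) + 1\right)\right) 0\right)^{2} = \left(18 + \left(-1 + \left(4 + 1\right)\right) 0\right)^{2} = \left(18 + \left(-1 + 5\right) 0\right)^{2} = \left(18 + 4 \cdot 0\right)^{2} = \left(18 + 0\right)^{2} = 18^{2} = 324$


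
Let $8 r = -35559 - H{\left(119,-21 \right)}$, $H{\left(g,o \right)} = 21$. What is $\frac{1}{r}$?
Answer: $- \frac{2}{8895} \approx -0.00022485$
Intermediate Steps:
$r = - \frac{8895}{2}$ ($r = \frac{-35559 - 21}{8} = \frac{1}{8} \left(-35580\right) = - \frac{8895}{2} \approx -4447.5$)
$\frac{1}{r} = \frac{1}{- \frac{8895}{2}} = - \frac{2}{8895}$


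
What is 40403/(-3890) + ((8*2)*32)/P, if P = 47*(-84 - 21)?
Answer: -40276097/3839430 ≈ -10.490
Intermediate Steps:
P = -4935 (P = 47*(-105) = -4935)
40403/(-3890) + ((8*2)*32)/P = 40403/(-3890) + ((8*2)*32)/(-4935) = 40403*(-1/3890) + (16*32)*(-1/4935) = -40403/3890 + 512*(-1/4935) = -40403/3890 - 512/4935 = -40276097/3839430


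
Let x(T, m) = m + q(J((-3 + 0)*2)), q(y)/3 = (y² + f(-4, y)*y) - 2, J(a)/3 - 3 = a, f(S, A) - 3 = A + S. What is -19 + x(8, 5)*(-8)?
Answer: -4115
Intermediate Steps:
f(S, A) = 3 + A + S (f(S, A) = 3 + (A + S) = 3 + A + S)
J(a) = 9 + 3*a
q(y) = -6 + 3*y² + 3*y*(-1 + y) (q(y) = 3*((y² + (3 + y - 4)*y) - 2) = 3*((y² + (-1 + y)*y) - 2) = 3*((y² + y*(-1 + y)) - 2) = 3*(-2 + y² + y*(-1 + y)) = -6 + 3*y² + 3*y*(-1 + y))
x(T, m) = 507 + m (x(T, m) = m + (-6 - 3*(9 + 3*((-3 + 0)*2)) + 6*(9 + 3*((-3 + 0)*2))²) = m + (-6 - 3*(9 + 3*(-3*2)) + 6*(9 + 3*(-3*2))²) = m + (-6 - 3*(9 + 3*(-6)) + 6*(9 + 3*(-6))²) = m + (-6 - 3*(9 - 18) + 6*(9 - 18)²) = m + (-6 - 3*(-9) + 6*(-9)²) = m + (-6 + 27 + 6*81) = m + (-6 + 27 + 486) = m + 507 = 507 + m)
-19 + x(8, 5)*(-8) = -19 + (507 + 5)*(-8) = -19 + 512*(-8) = -19 - 4096 = -4115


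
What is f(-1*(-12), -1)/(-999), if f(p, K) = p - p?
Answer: 0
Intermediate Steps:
f(p, K) = 0
f(-1*(-12), -1)/(-999) = 0/(-999) = 0*(-1/999) = 0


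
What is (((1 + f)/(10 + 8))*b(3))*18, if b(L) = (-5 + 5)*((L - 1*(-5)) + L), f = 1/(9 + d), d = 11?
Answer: 0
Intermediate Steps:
f = 1/20 (f = 1/(9 + 11) = 1/20 ≈ 0.050000)
b(L) = 0 (b(L) = 0*((L + 5) + L) = 0*((5 + L) + L) = 0*(5 + 2*L) = 0)
(((1 + f)/(10 + 8))*b(3))*18 = (((1 + 1/20)/(10 + 8))*0)*18 = (((21/20)/18)*0)*18 = (((21/20)*(1/18))*0)*18 = ((7/120)*0)*18 = 0*18 = 0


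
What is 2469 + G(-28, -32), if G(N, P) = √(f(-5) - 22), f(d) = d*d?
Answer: 2469 + √3 ≈ 2470.7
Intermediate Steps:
f(d) = d²
G(N, P) = √3 (G(N, P) = √((-5)² - 22) = √(25 - 22) = √3)
2469 + G(-28, -32) = 2469 + √3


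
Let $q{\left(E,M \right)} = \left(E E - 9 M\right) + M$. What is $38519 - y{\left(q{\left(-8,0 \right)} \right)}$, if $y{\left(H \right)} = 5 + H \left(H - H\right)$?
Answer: $38514$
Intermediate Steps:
$q{\left(E,M \right)} = E^{2} - 8 M$ ($q{\left(E,M \right)} = \left(E^{2} - 9 M\right) + M = E^{2} - 8 M$)
$y{\left(H \right)} = 5$ ($y{\left(H \right)} = 5 + H 0 = 5 + 0 = 5$)
$38519 - y{\left(q{\left(-8,0 \right)} \right)} = 38519 - 5 = 38514$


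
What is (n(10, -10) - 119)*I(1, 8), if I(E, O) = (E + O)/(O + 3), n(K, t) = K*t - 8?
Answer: -2043/11 ≈ -185.73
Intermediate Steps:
n(K, t) = -8 + K*t
I(E, O) = (E + O)/(3 + O)
(n(10, -10) - 119)*I(1, 8) = ((-8 + 10*(-10)) - 119)*((1 + 8)/(3 + 8)) = ((-8 - 100) - 119)*(9/11) = (-108 - 119)*((1/11)*9) = -227*9/11 = -2043/11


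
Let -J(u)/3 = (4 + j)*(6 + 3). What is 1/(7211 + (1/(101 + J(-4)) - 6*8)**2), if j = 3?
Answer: 7744/73692609 ≈ 0.00010509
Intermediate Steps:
J(u) = -189 (J(u) = -3*(4 + 3)*(6 + 3) = -21*9 = -3*63 = -189)
1/(7211 + (1/(101 + J(-4)) - 6*8)**2) = 1/(7211 + (1/(101 - 189) - 6*8)**2) = 1/(7211 + (1/(-88) - 48)**2) = 1/(7211 + (-1/88 - 48)**2) = 1/(7211 + (-4225/88)**2) = 1/(7211 + 17850625/7744) = 1/(73692609/7744) = 7744/73692609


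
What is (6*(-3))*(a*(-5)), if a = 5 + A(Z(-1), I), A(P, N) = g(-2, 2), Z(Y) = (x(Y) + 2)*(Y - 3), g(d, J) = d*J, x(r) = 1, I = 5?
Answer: 90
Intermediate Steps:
g(d, J) = J*d
Z(Y) = -9 + 3*Y (Z(Y) = (1 + 2)*(Y - 3) = 3*(-3 + Y) = -9 + 3*Y)
A(P, N) = -4 (A(P, N) = 2*(-2) = -4)
a = 1 (a = 5 - 4 = 1)
(6*(-3))*(a*(-5)) = (6*(-3))*(1*(-5)) = -18*(-5) = 90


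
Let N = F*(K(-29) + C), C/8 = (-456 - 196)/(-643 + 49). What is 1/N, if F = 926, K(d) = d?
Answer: -297/5560630 ≈ -5.3411e-5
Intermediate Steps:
C = 2608/297 (C = 8*((-456 - 196)/(-643 + 49)) = 8*(-652/(-594)) = 8*(-652*(-1/594)) = 8*(326/297) = 2608/297 ≈ 8.7811)
N = -5560630/297 (N = 926*(-29 + 2608/297) = 926*(-6005/297) = -5560630/297 ≈ -18723.)
1/N = 1/(-5560630/297) = -297/5560630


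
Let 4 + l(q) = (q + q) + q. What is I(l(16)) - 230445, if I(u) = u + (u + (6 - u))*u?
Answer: -230137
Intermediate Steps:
l(q) = -4 + 3*q (l(q) = -4 + ((q + q) + q) = -4 + (2*q + q) = -4 + 3*q)
I(u) = 7*u (I(u) = u + 6*u = 7*u)
I(l(16)) - 230445 = 7*(-4 + 3*16) - 230445 = 7*(-4 + 48) - 230445 = 7*44 - 230445 = 308 - 230445 = -230137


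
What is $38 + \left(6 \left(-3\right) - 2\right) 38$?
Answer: $-722$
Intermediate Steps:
$38 + \left(6 \left(-3\right) - 2\right) 38 = 38 + \left(-18 - 2\right) 38 = 38 - 760 = -722$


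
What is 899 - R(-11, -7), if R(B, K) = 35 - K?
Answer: 857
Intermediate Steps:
899 - R(-11, -7) = 899 - (35 - 1*(-7)) = 899 - (35 + 7) = 899 - 1*42 = 899 - 42 = 857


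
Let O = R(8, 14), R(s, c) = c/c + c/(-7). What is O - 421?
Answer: -422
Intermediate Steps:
R(s, c) = 1 - c/7 (R(s, c) = 1 + c*(-⅐) = 1 - c/7)
O = -1 (O = 1 - ⅐*14 = 1 - 2 = -1)
O - 421 = -1 - 421 = -422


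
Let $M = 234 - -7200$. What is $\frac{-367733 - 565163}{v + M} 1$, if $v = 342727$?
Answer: $- \frac{932896}{350161} \approx -2.6642$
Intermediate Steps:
$M = 7434$ ($M = 234 + 7200 = 7434$)
$\frac{-367733 - 565163}{v + M} 1 = \frac{-367733 - 565163}{342727 + 7434} \cdot 1 = - \frac{932896}{350161} \cdot 1 = \left(-932896\right) \frac{1}{350161} \cdot 1 = \left(- \frac{932896}{350161}\right) 1 = - \frac{932896}{350161}$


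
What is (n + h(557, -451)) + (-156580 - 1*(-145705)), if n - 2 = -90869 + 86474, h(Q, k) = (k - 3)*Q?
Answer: -268146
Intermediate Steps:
h(Q, k) = Q*(-3 + k) (h(Q, k) = (-3 + k)*Q = Q*(-3 + k))
n = -4393 (n = 2 + (-90869 + 86474) = 2 - 4395 = -4393)
(n + h(557, -451)) + (-156580 - 1*(-145705)) = (-4393 + 557*(-3 - 451)) + (-156580 - 1*(-145705)) = (-4393 + 557*(-454)) + (-156580 + 145705) = (-4393 - 252878) - 10875 = -257271 - 10875 = -268146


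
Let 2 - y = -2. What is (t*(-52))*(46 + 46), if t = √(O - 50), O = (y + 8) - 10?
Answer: -19136*I*√3 ≈ -33145.0*I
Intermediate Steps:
y = 4 (y = 2 - 1*(-2) = 2 + 2 = 4)
O = 2 (O = (4 + 8) - 10 = 12 - 10 = 2)
t = 4*I*√3 (t = √(2 - 50) = √(-48) = 4*I*√3 ≈ 6.9282*I)
(t*(-52))*(46 + 46) = ((4*I*√3)*(-52))*(46 + 46) = -208*I*√3*92 = -19136*I*√3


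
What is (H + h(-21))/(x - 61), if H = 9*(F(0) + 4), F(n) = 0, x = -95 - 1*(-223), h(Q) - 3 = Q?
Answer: 18/67 ≈ 0.26866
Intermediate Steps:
h(Q) = 3 + Q
x = 128 (x = -95 + 223 = 128)
H = 36 (H = 9*(0 + 4) = 9*4 = 36)
(H + h(-21))/(x - 61) = (36 + (3 - 21))/(128 - 61) = (36 - 18)/67 = 18*(1/67) = 18/67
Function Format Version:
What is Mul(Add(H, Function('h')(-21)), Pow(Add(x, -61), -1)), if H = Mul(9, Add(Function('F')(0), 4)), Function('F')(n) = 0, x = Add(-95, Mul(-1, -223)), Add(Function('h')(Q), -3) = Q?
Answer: Rational(18, 67) ≈ 0.26866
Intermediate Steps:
Function('h')(Q) = Add(3, Q)
x = 128 (x = Add(-95, 223) = 128)
H = 36 (H = Mul(9, Add(0, 4)) = Mul(9, 4) = 36)
Mul(Add(H, Function('h')(-21)), Pow(Add(x, -61), -1)) = Mul(Add(36, Add(3, -21)), Pow(Add(128, -61), -1)) = Mul(Add(36, -18), Pow(67, -1)) = Mul(18, Rational(1, 67)) = Rational(18, 67)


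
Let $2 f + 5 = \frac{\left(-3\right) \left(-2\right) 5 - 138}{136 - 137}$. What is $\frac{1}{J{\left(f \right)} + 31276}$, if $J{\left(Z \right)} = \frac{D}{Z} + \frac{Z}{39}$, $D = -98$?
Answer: $\frac{8034}{251266705} \approx 3.1974 \cdot 10^{-5}$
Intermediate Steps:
$f = \frac{103}{2}$ ($f = - \frac{5}{2} + \frac{\left(\left(-3\right) \left(-2\right) 5 - 138\right) \frac{1}{136 - 137}}{2} = - \frac{5}{2} + \frac{\left(6 \cdot 5 - 138\right) \frac{1}{-1}}{2} = - \frac{5}{2} + \frac{\left(30 - 138\right) \left(-1\right)}{2} = - \frac{5}{2} + \frac{\left(-108\right) \left(-1\right)}{2} = - \frac{5}{2} + \frac{1}{2} \cdot 108 = - \frac{5}{2} + 54 = \frac{103}{2} \approx 51.5$)
$J{\left(Z \right)} = - \frac{98}{Z} + \frac{Z}{39}$
$\frac{1}{J{\left(f \right)} + 31276} = \frac{1}{\left(- \frac{98}{\frac{103}{2}} + \frac{1}{39} \cdot \frac{103}{2}\right) + 31276} = \frac{1}{\left(\left(-98\right) \frac{2}{103} + \frac{103}{78}\right) + 31276} = \frac{1}{\left(- \frac{196}{103} + \frac{103}{78}\right) + 31276} = \frac{1}{- \frac{4679}{8034} + 31276} = \frac{1}{\frac{251266705}{8034}} = \frac{8034}{251266705}$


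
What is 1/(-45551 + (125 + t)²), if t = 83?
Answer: -1/2287 ≈ -0.00043725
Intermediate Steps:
1/(-45551 + (125 + t)²) = 1/(-45551 + (125 + 83)²) = 1/(-45551 + 208²) = 1/(-45551 + 43264) = 1/(-2287) = -1/2287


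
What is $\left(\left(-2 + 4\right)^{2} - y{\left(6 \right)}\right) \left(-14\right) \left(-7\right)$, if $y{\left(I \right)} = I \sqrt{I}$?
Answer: $392 - 588 \sqrt{6} \approx -1048.3$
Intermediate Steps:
$y{\left(I \right)} = I^{\frac{3}{2}}$
$\left(\left(-2 + 4\right)^{2} - y{\left(6 \right)}\right) \left(-14\right) \left(-7\right) = \left(\left(-2 + 4\right)^{2} - 6^{\frac{3}{2}}\right) \left(-14\right) \left(-7\right) = \left(2^{2} - 6 \sqrt{6}\right) \left(-14\right) \left(-7\right) = \left(4 - 6 \sqrt{6}\right) \left(-14\right) \left(-7\right) = \left(-56 + 84 \sqrt{6}\right) \left(-7\right) = 392 - 588 \sqrt{6}$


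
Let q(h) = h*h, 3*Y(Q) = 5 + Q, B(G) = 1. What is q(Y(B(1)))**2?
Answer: 16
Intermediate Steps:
Y(Q) = 5/3 + Q/3 (Y(Q) = (5 + Q)/3 = 5/3 + Q/3)
q(h) = h**2
q(Y(B(1)))**2 = ((5/3 + (1/3)*1)**2)**2 = ((5/3 + 1/3)**2)**2 = (2**2)**2 = 4**2 = 16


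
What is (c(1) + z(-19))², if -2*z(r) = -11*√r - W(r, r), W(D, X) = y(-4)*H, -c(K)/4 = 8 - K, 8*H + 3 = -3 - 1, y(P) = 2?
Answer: 16577/64 - 2541*I*√19/8 ≈ 259.02 - 1384.5*I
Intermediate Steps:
H = -7/8 (H = -3/8 + (-3 - 1)/8 = -3/8 + (⅛)*(-4) = -3/8 - ½ = -7/8 ≈ -0.87500)
c(K) = -32 + 4*K (c(K) = -4*(8 - K) = -32 + 4*K)
W(D, X) = -7/4 (W(D, X) = 2*(-7/8) = -7/4)
z(r) = -7/8 + 11*√r/2 (z(r) = -(-11*√r - 1*(-7/4))/2 = -(-11*√r + 7/4)/2 = -(7/4 - 11*√r)/2 = -7/8 + 11*√r/2)
(c(1) + z(-19))² = ((-32 + 4*1) + (-7/8 + 11*√(-19)/2))² = ((-32 + 4) + (-7/8 + 11*(I*√19)/2))² = (-28 + (-7/8 + 11*I*√19/2))² = (-231/8 + 11*I*√19/2)²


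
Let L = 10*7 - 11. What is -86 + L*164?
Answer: 9590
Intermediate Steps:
L = 59 (L = 70 - 11 = 59)
-86 + L*164 = -86 + 59*164 = -86 + 9676 = 9590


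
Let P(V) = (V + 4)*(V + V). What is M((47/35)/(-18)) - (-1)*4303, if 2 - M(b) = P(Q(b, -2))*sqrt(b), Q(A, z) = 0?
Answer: 4305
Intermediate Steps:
P(V) = 2*V*(4 + V) (P(V) = (4 + V)*(2*V) = 2*V*(4 + V))
M(b) = 2 (M(b) = 2 - 2*0*(4 + 0)*sqrt(b) = 2 - 2*0*4*sqrt(b) = 2 - 0*sqrt(b) = 2 - 1*0 = 2 + 0 = 2)
M((47/35)/(-18)) - (-1)*4303 = 2 - (-1)*4303 = 2 - 1*(-4303) = 2 + 4303 = 4305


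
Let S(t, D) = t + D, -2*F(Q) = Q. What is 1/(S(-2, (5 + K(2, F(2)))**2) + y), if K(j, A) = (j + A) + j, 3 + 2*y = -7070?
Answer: -2/6949 ≈ -0.00028781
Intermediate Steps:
y = -7073/2 (y = -3/2 + (1/2)*(-7070) = -3/2 - 3535 = -7073/2 ≈ -3536.5)
F(Q) = -Q/2
K(j, A) = A + 2*j (K(j, A) = (A + j) + j = A + 2*j)
S(t, D) = D + t
1/(S(-2, (5 + K(2, F(2)))**2) + y) = 1/(((5 + (-1/2*2 + 2*2))**2 - 2) - 7073/2) = 1/(((5 + (-1 + 4))**2 - 2) - 7073/2) = 1/(((5 + 3)**2 - 2) - 7073/2) = 1/((8**2 - 2) - 7073/2) = 1/((64 - 2) - 7073/2) = 1/(62 - 7073/2) = 1/(-6949/2) = -2/6949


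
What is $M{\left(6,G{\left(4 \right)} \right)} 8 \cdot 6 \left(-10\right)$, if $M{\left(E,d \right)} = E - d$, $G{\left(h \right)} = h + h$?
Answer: $960$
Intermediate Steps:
$G{\left(h \right)} = 2 h$
$M{\left(6,G{\left(4 \right)} \right)} 8 \cdot 6 \left(-10\right) = \left(6 - 2 \cdot 4\right) 8 \cdot 6 \left(-10\right) = \left(6 - 8\right) 8 \cdot 6 \left(-10\right) = \left(-2\right) 8 \cdot 6 \left(-10\right) = \left(-16\right) 6 \left(-10\right) = \left(-96\right) \left(-10\right) = 960$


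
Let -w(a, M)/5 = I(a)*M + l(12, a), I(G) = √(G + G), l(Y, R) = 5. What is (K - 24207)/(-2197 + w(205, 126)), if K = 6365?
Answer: -9911231/39447929 + 2810115*√410/39447929 ≈ 1.1912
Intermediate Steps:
I(G) = √2*√G (I(G) = √(2*G) = √2*√G)
w(a, M) = -25 - 5*M*√2*√a (w(a, M) = -5*((√2*√a)*M + 5) = -5*(M*√2*√a + 5) = -5*(5 + M*√2*√a) = -25 - 5*M*√2*√a)
(K - 24207)/(-2197 + w(205, 126)) = (6365 - 24207)/(-2197 + (-25 - 5*126*√2*√205)) = -17842/(-2197 + (-25 - 630*√410)) = -17842/(-2222 - 630*√410)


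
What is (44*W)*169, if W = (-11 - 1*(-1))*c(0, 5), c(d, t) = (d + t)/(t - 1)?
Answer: -92950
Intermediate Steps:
c(d, t) = (d + t)/(-1 + t)
W = -25/2 (W = (-11 - 1*(-1))*((0 + 5)/(-1 + 5)) = (-11 + 1)*(5/4) = -5*5/2 = -10*5/4 = -25/2 ≈ -12.500)
(44*W)*169 = (44*(-25/2))*169 = -550*169 = -92950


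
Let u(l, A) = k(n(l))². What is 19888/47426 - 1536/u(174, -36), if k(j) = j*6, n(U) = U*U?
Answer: 1709067960448/4075536307779 ≈ 0.41935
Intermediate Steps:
n(U) = U²
k(j) = 6*j
u(l, A) = 36*l⁴ (u(l, A) = (6*l²)² = 36*l⁴)
19888/47426 - 1536/u(174, -36) = 19888/47426 - 1536/(36*174⁴) = 19888*(1/47426) - 1536/(36*916636176) = 9944/23713 - 1536/32998902336 = 9944/23713 - 1536*1/32998902336 = 9944/23713 - 8/171869283 = 1709067960448/4075536307779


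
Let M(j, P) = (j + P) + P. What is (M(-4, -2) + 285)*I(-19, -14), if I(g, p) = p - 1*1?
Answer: -4155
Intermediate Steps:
M(j, P) = j + 2*P (M(j, P) = (P + j) + P = j + 2*P)
I(g, p) = -1 + p (I(g, p) = p - 1 = -1 + p)
(M(-4, -2) + 285)*I(-19, -14) = ((-4 + 2*(-2)) + 285)*(-1 - 14) = ((-4 - 4) + 285)*(-15) = (-8 + 285)*(-15) = 277*(-15) = -4155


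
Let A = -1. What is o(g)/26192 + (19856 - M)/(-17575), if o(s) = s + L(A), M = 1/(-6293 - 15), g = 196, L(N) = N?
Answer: -814743221527/725931578800 ≈ -1.1223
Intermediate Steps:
M = -1/6308 (M = 1/(-6308) = -1/6308 ≈ -0.00015853)
o(s) = -1 + s (o(s) = s - 1 = -1 + s)
o(g)/26192 + (19856 - M)/(-17575) = (-1 + 196)/26192 + (19856 - 1*(-1/6308))/(-17575) = 195*(1/26192) + (19856 + 1/6308)*(-1/17575) = 195/26192 + (125251649/6308)*(-1/17575) = 195/26192 - 125251649/110863100 = -814743221527/725931578800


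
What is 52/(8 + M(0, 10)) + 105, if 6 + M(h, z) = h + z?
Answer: 328/3 ≈ 109.33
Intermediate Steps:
M(h, z) = -6 + h + z (M(h, z) = -6 + (h + z) = -6 + h + z)
52/(8 + M(0, 10)) + 105 = 52/(8 + (-6 + 0 + 10)) + 105 = 52/(8 + 4) + 105 = 52/12 + 105 = 52*(1/12) + 105 = 13/3 + 105 = 328/3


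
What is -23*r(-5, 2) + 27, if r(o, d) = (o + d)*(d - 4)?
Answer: -111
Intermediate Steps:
r(o, d) = (-4 + d)*(d + o) (r(o, d) = (d + o)*(-4 + d) = (-4 + d)*(d + o))
-23*r(-5, 2) + 27 = -23*(2**2 - 4*2 - 4*(-5) + 2*(-5)) + 27 = -23*(4 - 8 + 20 - 10) + 27 = -23*6 + 27 = -138 + 27 = -111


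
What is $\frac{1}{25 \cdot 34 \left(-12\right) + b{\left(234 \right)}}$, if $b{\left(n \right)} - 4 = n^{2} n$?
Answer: $\frac{1}{12802708} \approx 7.8108 \cdot 10^{-8}$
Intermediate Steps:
$b{\left(n \right)} = 4 + n^{3}$ ($b{\left(n \right)} = 4 + n^{2} n = 4 + n^{3}$)
$\frac{1}{25 \cdot 34 \left(-12\right) + b{\left(234 \right)}} = \frac{1}{25 \cdot 34 \left(-12\right) + \left(4 + 234^{3}\right)} = \frac{1}{850 \left(-12\right) + \left(4 + 12812904\right)} = \frac{1}{-10200 + 12812908} = \frac{1}{12802708}$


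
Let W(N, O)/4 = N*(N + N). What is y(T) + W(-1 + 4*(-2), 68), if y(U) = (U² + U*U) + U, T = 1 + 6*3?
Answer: 1389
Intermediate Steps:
W(N, O) = 8*N² (W(N, O) = 4*(N*(N + N)) = 4*(N*(2*N)) = 4*(2*N²) = 8*N²)
T = 19 (T = 1 + 18 = 19)
y(U) = U + 2*U² (y(U) = (U² + U²) + U = 2*U² + U = U + 2*U²)
y(T) + W(-1 + 4*(-2), 68) = 19*(1 + 2*19) + 8*(-1 + 4*(-2))² = 19*(1 + 38) + 8*(-1 - 8)² = 19*39 + 8*(-9)² = 741 + 8*81 = 741 + 648 = 1389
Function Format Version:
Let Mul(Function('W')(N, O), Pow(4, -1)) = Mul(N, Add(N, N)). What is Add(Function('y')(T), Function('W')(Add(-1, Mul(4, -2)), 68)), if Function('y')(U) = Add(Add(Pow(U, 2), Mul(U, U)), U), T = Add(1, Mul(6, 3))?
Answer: 1389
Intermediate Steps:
Function('W')(N, O) = Mul(8, Pow(N, 2)) (Function('W')(N, O) = Mul(4, Mul(N, Add(N, N))) = Mul(4, Mul(N, Mul(2, N))) = Mul(4, Mul(2, Pow(N, 2))) = Mul(8, Pow(N, 2)))
T = 19 (T = Add(1, 18) = 19)
Function('y')(U) = Add(U, Mul(2, Pow(U, 2))) (Function('y')(U) = Add(Add(Pow(U, 2), Pow(U, 2)), U) = Add(Mul(2, Pow(U, 2)), U) = Add(U, Mul(2, Pow(U, 2))))
Add(Function('y')(T), Function('W')(Add(-1, Mul(4, -2)), 68)) = Add(Mul(19, Add(1, Mul(2, 19))), Mul(8, Pow(Add(-1, Mul(4, -2)), 2))) = Add(Mul(19, Add(1, 38)), Mul(8, Pow(Add(-1, -8), 2))) = Add(Mul(19, 39), Mul(8, Pow(-9, 2))) = Add(741, Mul(8, 81)) = Add(741, 648) = 1389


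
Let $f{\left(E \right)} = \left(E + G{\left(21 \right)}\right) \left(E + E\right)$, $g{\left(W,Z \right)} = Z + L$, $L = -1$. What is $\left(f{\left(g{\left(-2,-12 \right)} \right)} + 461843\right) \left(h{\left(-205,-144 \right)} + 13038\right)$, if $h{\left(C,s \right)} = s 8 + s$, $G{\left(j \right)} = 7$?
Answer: $5424792258$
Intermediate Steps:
$h{\left(C,s \right)} = 9 s$ ($h{\left(C,s \right)} = 8 s + s = 9 s$)
$g{\left(W,Z \right)} = -1 + Z$ ($g{\left(W,Z \right)} = Z - 1 = -1 + Z$)
$f{\left(E \right)} = 2 E \left(7 + E\right)$ ($f{\left(E \right)} = \left(E + 7\right) \left(E + E\right) = \left(7 + E\right) 2 E = 2 E \left(7 + E\right)$)
$\left(f{\left(g{\left(-2,-12 \right)} \right)} + 461843\right) \left(h{\left(-205,-144 \right)} + 13038\right) = \left(2 \left(-1 - 12\right) \left(7 - 13\right) + 461843\right) \left(9 \left(-144\right) + 13038\right) = \left(2 \left(-13\right) \left(7 - 13\right) + 461843\right) \left(-1296 + 13038\right) = \left(2 \left(-13\right) \left(-6\right) + 461843\right) 11742 = \left(156 + 461843\right) 11742 = 461999 \cdot 11742 = 5424792258$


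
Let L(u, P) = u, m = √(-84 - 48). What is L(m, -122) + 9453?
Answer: 9453 + 2*I*√33 ≈ 9453.0 + 11.489*I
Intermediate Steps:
m = 2*I*√33 (m = √(-132) = 2*I*√33 ≈ 11.489*I)
L(m, -122) + 9453 = 2*I*√33 + 9453 = 9453 + 2*I*√33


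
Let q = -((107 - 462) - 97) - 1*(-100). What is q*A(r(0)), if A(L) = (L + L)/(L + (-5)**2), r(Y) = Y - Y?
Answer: 0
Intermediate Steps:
r(Y) = 0
q = 552 (q = -(-355 - 97) + 100 = -1*(-452) + 100 = 452 + 100 = 552)
A(L) = 2*L/(25 + L) (A(L) = (2*L)/(L + 25) = (2*L)/(25 + L) = 2*L/(25 + L))
q*A(r(0)) = 552*(2*0/(25 + 0)) = 552*(2*0/25) = 552*(2*0*(1/25)) = 552*0 = 0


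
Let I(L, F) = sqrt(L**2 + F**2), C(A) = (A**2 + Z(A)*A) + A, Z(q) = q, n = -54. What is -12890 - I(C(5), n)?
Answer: -12890 - sqrt(5941) ≈ -12967.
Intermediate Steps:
C(A) = A + 2*A**2 (C(A) = (A**2 + A*A) + A = (A**2 + A**2) + A = 2*A**2 + A = A + 2*A**2)
I(L, F) = sqrt(F**2 + L**2)
-12890 - I(C(5), n) = -12890 - sqrt((-54)**2 + (5*(1 + 2*5))**2) = -12890 - sqrt(2916 + (5*(1 + 10))**2) = -12890 - sqrt(2916 + (5*11)**2) = -12890 - sqrt(2916 + 55**2) = -12890 - sqrt(2916 + 3025) = -12890 - sqrt(5941)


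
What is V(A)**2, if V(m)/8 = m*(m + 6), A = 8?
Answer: 802816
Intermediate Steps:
V(m) = 8*m*(6 + m) (V(m) = 8*(m*(m + 6)) = 8*(m*(6 + m)) = 8*m*(6 + m))
V(A)**2 = (8*8*(6 + 8))**2 = (8*8*14)**2 = 896**2 = 802816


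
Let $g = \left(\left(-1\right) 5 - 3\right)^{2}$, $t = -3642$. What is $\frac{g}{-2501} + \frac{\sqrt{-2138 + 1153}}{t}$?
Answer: $- \frac{64}{2501} - \frac{i \sqrt{985}}{3642} \approx -0.02559 - 0.0086174 i$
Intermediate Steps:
$g = 64$ ($g = \left(-5 - 3\right)^{2} = \left(-8\right)^{2} = 64$)
$\frac{g}{-2501} + \frac{\sqrt{-2138 + 1153}}{t} = \frac{64}{-2501} + \frac{\sqrt{-2138 + 1153}}{-3642} = 64 \left(- \frac{1}{2501}\right) + \sqrt{-985} \left(- \frac{1}{3642}\right) = - \frac{64}{2501} + i \sqrt{985} \left(- \frac{1}{3642}\right) = - \frac{64}{2501} - \frac{i \sqrt{985}}{3642}$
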